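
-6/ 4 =-3/ 2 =-1.50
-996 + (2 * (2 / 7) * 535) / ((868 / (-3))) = -1514529 / 1519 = -997.06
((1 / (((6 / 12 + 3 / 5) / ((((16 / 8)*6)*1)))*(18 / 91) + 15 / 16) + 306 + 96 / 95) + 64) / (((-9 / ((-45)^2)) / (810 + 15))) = -1014329340750 / 14687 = -69063072.16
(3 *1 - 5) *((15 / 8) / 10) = -3 / 8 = -0.38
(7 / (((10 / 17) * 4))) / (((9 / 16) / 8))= 1904 / 45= 42.31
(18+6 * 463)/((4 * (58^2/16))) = 3.32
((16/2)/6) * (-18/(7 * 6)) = -4/7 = -0.57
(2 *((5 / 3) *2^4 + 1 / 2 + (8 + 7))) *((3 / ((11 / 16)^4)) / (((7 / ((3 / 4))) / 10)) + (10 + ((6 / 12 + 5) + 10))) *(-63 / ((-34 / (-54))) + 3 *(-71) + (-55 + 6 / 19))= -1237039.43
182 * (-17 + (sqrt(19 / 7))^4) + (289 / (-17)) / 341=-4184871 / 2387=-1753.19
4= 4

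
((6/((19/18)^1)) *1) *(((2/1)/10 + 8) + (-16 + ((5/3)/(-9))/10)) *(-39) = 164658/95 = 1733.24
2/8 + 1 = 5/4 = 1.25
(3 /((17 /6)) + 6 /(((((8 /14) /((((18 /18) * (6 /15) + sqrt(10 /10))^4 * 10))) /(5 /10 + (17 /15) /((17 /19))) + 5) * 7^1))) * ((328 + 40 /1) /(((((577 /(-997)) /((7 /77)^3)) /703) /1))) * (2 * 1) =-48121191316116096 /58246464920545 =-826.17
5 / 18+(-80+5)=-1345 / 18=-74.72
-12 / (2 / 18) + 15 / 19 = -2037 / 19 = -107.21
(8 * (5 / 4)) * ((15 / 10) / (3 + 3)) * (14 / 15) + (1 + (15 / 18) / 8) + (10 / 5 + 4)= 151 / 16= 9.44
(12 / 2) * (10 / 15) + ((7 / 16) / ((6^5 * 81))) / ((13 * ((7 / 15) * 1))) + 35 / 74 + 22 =42774780857 / 1615790592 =26.47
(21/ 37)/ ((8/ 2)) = 21/ 148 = 0.14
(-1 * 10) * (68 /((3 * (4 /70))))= -11900 /3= -3966.67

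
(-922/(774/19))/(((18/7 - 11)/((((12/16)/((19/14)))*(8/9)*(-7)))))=-632492/68499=-9.23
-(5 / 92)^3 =-125 / 778688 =-0.00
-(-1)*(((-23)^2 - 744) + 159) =-56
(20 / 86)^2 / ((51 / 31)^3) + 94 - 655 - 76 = -156235093163 / 245271699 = -636.99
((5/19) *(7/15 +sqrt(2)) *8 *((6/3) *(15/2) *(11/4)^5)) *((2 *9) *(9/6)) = 152193195/2432 +326128275 *sqrt(2)/2432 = 252223.78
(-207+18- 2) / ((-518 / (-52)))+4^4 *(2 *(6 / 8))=94490 / 259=364.83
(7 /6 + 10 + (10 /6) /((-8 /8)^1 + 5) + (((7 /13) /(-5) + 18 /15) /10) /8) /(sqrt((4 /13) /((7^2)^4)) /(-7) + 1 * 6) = 3040604791 * sqrt(13) /1031147648918400 + 51103444722337 /26439683305600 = 1.93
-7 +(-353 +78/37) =-13242/37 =-357.89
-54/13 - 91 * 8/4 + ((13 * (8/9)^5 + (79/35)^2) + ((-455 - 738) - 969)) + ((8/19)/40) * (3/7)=-41733882151342/17866751175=-2335.84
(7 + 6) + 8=21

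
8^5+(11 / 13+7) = 426086 / 13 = 32775.85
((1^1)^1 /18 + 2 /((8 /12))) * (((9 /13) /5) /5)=11 /130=0.08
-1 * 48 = -48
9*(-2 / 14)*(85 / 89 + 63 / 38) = -3.36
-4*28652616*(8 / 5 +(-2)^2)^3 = -2515928905728 / 125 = -20127431245.82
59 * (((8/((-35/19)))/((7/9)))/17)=-80712/4165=-19.38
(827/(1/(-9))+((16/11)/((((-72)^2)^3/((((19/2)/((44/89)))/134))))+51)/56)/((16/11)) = -470693341476306024805/91996324425105408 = -5116.44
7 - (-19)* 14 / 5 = 301 / 5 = 60.20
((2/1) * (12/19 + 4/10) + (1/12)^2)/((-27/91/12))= -2577029/30780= -83.72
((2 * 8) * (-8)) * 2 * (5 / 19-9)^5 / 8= 1629004.99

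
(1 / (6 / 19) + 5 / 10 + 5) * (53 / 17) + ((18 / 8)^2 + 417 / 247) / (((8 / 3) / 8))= 9527743 / 201552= 47.27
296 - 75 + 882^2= 778145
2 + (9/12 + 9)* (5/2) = 211/8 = 26.38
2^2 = 4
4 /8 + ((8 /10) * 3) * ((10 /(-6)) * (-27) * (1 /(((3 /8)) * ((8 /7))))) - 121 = 263 /2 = 131.50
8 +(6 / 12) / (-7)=111 / 14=7.93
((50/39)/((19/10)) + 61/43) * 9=200103/10621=18.84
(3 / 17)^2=9 / 289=0.03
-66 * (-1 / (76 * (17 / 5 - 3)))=165 / 76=2.17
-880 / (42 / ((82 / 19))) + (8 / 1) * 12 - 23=-6953 / 399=-17.43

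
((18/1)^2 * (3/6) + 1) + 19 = 182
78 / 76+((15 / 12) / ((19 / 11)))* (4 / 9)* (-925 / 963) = 236263 / 329346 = 0.72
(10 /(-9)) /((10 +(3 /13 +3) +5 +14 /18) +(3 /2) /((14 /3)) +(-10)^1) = -728 /6113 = -0.12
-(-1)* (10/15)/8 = 1/12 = 0.08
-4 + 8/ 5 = -12/ 5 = -2.40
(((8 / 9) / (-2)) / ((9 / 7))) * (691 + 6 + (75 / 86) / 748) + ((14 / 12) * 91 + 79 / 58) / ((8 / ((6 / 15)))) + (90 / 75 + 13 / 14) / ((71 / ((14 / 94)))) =-235.56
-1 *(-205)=205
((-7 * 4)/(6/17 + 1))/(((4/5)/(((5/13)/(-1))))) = 9.95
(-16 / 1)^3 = -4096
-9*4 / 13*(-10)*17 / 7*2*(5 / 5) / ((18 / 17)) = 11560 / 91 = 127.03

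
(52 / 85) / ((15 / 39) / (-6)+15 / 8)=16224 / 48025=0.34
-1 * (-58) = 58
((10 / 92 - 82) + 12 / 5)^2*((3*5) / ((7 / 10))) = 1002804267 / 7406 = 135404.30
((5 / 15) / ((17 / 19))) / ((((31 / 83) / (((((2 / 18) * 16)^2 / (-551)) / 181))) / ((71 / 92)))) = -0.00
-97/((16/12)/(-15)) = 4365/4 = 1091.25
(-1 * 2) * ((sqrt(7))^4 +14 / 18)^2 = -401408 / 81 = -4955.65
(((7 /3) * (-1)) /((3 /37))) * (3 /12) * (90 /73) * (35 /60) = -9065 /1752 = -5.17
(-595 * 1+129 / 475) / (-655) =282496 / 311125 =0.91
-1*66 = -66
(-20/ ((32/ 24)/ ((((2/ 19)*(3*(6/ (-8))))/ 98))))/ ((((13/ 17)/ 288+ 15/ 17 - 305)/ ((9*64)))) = -95178240/ 1386209657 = -0.07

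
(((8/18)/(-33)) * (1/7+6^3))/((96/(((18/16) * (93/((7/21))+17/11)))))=-9.57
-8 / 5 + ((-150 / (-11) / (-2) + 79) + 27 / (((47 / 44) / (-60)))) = -1446.01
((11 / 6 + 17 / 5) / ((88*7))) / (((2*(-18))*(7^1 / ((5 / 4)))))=-157 / 3725568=-0.00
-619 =-619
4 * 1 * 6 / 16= 3 / 2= 1.50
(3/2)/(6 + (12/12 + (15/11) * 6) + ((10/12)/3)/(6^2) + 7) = 10692/158167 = 0.07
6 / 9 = 2 / 3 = 0.67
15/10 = 3/2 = 1.50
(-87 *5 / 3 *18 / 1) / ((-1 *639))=290 / 71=4.08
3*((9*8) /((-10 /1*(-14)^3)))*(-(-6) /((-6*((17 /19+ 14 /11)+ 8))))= -0.00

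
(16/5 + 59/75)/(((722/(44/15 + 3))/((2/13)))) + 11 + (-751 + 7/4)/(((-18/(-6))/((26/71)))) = -4639687451/57669750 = -80.45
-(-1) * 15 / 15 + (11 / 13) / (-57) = 730 / 741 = 0.99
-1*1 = -1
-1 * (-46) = 46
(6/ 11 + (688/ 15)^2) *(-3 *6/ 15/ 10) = -5208134/ 20625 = -252.52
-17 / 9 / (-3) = 17 / 27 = 0.63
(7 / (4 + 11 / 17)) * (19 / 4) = 2261 / 316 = 7.16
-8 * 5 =-40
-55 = -55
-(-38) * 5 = 190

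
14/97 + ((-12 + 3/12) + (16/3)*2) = -1093/1164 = -0.94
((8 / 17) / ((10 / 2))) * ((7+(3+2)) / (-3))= -32 / 85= -0.38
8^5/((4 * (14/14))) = 8192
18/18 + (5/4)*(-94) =-233/2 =-116.50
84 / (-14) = -6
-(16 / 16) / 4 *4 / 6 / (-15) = 1 / 90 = 0.01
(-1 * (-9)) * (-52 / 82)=-234 / 41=-5.71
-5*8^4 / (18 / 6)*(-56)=1146880 / 3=382293.33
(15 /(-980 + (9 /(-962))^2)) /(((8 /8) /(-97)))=1346521020 /906935039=1.48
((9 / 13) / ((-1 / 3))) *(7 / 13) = -189 / 169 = -1.12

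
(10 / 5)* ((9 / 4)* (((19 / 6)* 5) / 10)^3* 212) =363527 / 96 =3786.74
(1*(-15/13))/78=-5/338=-0.01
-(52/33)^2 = -2704/1089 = -2.48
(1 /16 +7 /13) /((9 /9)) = 0.60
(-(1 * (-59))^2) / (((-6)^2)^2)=-3481 / 1296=-2.69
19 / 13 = 1.46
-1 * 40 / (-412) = 10 / 103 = 0.10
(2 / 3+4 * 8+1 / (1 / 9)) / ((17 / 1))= 125 / 51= 2.45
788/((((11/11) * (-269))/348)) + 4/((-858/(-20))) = -117631336/115401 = -1019.33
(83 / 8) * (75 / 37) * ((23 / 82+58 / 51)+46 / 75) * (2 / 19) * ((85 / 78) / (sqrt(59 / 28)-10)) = -1028123075 / 2054099918-29374945 * sqrt(413) / 8216399672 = -0.57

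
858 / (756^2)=143 / 95256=0.00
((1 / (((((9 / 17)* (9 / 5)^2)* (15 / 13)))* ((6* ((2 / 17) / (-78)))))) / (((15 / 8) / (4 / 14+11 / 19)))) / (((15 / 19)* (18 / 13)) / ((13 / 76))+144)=-949224835 / 5544583002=-0.17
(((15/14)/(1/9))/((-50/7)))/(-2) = 27/40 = 0.68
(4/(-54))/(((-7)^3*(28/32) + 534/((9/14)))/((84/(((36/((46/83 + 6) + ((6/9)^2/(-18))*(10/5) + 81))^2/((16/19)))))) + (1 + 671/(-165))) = 22149824449600/537409206881973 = 0.04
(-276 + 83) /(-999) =193 /999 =0.19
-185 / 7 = -26.43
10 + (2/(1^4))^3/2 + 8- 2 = 20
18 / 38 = 9 / 19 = 0.47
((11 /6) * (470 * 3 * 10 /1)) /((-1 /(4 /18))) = -51700 /9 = -5744.44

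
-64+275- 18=193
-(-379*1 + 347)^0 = -1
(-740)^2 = 547600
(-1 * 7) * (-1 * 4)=28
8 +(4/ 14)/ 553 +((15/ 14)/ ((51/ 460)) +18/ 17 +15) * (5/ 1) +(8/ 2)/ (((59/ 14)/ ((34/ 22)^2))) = 65245737033/ 469796173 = 138.88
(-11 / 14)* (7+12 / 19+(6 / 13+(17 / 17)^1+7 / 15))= -389609 / 51870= -7.51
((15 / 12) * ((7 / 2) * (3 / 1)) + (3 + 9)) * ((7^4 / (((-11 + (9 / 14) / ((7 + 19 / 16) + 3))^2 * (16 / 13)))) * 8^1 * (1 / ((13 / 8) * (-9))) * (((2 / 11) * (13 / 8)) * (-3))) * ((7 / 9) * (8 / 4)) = 22983200040073 / 74444642316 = 308.73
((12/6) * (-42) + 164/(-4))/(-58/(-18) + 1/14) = -3150/83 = -37.95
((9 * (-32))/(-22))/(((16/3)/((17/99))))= 51/121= 0.42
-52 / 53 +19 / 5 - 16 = -3493 / 265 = -13.18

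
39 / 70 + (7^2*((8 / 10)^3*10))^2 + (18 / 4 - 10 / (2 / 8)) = 275213013 / 4375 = 62905.83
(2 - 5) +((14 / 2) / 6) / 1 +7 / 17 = -145 / 102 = -1.42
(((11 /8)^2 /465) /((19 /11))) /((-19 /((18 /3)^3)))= -11979 /447640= -0.03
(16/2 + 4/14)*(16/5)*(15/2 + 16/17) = 19024/85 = 223.81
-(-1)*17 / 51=1 / 3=0.33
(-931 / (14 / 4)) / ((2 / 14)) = -1862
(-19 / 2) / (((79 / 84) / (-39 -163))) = 2040.46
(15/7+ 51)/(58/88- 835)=-5456/85659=-0.06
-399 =-399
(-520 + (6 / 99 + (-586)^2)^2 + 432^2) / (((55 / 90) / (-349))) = -67343634245082.56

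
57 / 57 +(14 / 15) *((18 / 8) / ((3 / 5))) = 9 / 2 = 4.50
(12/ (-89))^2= 144/ 7921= 0.02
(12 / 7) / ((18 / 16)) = 32 / 21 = 1.52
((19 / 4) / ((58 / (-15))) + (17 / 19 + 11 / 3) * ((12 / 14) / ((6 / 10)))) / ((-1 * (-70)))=97897 / 1295952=0.08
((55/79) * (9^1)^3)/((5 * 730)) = 8019/57670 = 0.14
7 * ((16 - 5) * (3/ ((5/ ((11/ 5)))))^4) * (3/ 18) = 30438639/ 781250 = 38.96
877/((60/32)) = 7016/15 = 467.73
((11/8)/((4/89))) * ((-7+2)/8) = -4895/256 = -19.12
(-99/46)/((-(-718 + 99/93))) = -3069/1022350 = -0.00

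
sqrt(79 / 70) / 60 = sqrt(5530) / 4200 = 0.02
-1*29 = -29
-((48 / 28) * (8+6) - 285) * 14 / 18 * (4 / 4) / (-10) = -203 / 10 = -20.30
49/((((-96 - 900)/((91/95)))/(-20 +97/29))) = 0.78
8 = 8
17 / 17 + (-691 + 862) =172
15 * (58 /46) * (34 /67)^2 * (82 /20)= 2061726 /103247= 19.97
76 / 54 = 38 / 27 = 1.41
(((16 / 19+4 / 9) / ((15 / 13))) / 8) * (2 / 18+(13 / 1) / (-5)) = -8008 / 23085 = -0.35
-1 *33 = -33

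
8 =8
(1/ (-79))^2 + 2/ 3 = 12485/ 18723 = 0.67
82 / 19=4.32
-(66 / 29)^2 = -5.18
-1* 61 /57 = -61 /57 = -1.07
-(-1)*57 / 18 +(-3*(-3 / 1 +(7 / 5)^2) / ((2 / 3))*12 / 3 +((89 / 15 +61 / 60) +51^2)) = 788951 / 300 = 2629.84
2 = 2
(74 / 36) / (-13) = -0.16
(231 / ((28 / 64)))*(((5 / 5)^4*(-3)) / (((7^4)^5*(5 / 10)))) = -3168 / 79792266297612001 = -0.00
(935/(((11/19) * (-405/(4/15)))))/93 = -1292/112995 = -0.01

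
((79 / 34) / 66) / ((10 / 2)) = 79 / 11220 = 0.01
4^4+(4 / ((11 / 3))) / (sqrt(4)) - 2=2800 / 11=254.55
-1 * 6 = -6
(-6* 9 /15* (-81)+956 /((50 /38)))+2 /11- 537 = 481.34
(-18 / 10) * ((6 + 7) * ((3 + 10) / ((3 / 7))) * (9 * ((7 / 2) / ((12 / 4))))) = -74529 / 10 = -7452.90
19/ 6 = 3.17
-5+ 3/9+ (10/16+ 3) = -25/24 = -1.04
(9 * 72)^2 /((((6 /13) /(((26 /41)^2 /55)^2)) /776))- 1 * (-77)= 323282602958717 /8547927025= 37820.00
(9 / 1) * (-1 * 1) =-9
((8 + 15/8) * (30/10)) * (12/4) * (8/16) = 711/16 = 44.44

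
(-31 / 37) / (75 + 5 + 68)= -31 / 5476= -0.01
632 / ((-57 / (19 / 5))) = -632 / 15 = -42.13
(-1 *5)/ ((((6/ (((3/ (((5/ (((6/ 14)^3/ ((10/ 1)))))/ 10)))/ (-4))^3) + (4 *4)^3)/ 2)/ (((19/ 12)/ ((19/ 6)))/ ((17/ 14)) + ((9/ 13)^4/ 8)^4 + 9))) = 386257926822098566189008551895/ 14941235674423533564401235207651328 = 0.00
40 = 40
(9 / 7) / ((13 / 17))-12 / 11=591 / 1001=0.59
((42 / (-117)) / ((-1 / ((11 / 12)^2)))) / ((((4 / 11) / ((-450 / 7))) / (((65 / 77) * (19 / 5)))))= -57475 / 336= -171.06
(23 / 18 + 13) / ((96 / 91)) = 23387 / 1728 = 13.53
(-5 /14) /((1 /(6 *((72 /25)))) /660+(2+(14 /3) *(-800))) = 0.00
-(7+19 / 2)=-33 / 2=-16.50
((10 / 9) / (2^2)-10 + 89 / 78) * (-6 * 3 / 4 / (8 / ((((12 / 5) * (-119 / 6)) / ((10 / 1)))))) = -29869 / 1300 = -22.98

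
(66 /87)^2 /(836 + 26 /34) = 8228 /11963225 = 0.00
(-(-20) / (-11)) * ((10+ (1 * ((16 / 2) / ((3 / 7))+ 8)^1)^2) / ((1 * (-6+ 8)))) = -5900 / 9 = -655.56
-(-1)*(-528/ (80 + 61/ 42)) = -2016/ 311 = -6.48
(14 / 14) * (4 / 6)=2 / 3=0.67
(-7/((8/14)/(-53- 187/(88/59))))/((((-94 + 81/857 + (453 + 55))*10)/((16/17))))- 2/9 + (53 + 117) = 978338911/5745660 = 170.27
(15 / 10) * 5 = 15 / 2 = 7.50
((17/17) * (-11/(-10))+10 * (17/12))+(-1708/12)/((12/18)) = -5947/30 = -198.23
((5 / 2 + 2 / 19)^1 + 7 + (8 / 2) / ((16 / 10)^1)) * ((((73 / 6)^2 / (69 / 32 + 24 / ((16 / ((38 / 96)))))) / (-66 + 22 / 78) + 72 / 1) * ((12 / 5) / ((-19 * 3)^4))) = 1107755624 / 5654501387667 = 0.00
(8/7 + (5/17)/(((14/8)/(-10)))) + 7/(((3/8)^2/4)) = 212672/1071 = 198.57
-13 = -13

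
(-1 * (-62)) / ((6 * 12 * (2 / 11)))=4.74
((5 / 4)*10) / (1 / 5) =125 / 2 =62.50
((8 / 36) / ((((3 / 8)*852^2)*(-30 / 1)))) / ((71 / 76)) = -38 / 1304585595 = -0.00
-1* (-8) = 8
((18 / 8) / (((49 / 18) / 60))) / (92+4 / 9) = 10935 / 20384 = 0.54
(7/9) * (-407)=-2849/9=-316.56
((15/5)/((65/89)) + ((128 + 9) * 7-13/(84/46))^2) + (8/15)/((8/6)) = 906081.86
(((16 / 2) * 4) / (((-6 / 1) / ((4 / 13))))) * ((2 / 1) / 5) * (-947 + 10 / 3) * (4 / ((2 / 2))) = 1449472 / 585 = 2477.73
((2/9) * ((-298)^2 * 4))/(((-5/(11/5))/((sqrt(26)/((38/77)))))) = -300867952 * sqrt(26)/4275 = -358861.18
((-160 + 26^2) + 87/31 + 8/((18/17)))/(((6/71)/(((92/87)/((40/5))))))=239814215/291276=823.32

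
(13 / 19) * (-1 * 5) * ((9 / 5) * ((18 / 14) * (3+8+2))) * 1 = -13689 / 133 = -102.92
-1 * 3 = -3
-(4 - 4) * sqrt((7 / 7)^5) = 0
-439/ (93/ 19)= -8341/ 93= -89.69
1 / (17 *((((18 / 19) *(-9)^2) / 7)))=0.01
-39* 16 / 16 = -39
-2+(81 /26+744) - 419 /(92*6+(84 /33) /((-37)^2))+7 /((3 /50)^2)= 2615057003029 /972573732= 2688.80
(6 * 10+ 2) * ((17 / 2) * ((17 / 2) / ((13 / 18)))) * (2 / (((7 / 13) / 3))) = 483786 / 7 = 69112.29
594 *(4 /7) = 2376 /7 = 339.43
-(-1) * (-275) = -275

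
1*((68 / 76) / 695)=17 / 13205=0.00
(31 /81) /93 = 1 /243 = 0.00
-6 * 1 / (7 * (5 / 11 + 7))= -33 / 287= -0.11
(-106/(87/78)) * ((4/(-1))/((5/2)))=22048/145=152.06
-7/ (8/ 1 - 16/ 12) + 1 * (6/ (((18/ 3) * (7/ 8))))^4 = 31499/ 48020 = 0.66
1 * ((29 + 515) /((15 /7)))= 3808 /15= 253.87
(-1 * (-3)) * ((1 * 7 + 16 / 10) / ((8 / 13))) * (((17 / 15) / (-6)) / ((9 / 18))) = -9503 / 600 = -15.84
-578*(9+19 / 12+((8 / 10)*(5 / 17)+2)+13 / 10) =-244817 / 30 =-8160.57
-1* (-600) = 600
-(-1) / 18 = 1 / 18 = 0.06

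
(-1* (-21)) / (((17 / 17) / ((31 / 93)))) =7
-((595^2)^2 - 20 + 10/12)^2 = -565507314271896007213225/36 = -15708536507552666867034.03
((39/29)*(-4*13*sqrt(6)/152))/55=-507*sqrt(6)/60610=-0.02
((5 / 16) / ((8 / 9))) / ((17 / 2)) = 45 / 1088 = 0.04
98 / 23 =4.26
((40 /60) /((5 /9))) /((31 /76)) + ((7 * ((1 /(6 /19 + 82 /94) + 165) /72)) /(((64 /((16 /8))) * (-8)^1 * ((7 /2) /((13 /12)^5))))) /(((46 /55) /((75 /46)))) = 384323184464145637 /133002618533314560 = 2.89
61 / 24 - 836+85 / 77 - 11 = -1558519 / 1848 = -843.35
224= 224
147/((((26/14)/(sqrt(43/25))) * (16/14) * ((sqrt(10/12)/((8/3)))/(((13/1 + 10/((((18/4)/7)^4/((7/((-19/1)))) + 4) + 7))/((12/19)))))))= 600999440937 * sqrt(1290)/3683384900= 5860.33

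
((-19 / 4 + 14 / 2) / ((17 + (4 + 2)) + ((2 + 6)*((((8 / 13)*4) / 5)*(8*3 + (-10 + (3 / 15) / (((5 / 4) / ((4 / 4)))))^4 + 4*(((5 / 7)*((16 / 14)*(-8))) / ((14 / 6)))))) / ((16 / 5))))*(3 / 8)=47028515625 / 645298864033696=0.00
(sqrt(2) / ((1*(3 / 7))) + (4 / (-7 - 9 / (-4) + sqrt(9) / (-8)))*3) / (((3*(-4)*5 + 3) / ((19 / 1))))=32 / 41 - 7*sqrt(2) / 9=-0.32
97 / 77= 1.26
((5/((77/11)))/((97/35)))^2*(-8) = -5000/9409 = -0.53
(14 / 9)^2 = 196 / 81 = 2.42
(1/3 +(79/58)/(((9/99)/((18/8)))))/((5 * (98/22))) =7447/4872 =1.53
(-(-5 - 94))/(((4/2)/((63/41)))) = 6237/82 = 76.06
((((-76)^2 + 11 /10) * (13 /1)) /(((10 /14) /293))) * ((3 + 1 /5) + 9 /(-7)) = 14743332513 /250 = 58973330.05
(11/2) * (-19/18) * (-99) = 2299/4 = 574.75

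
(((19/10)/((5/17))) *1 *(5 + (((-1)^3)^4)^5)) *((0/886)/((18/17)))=0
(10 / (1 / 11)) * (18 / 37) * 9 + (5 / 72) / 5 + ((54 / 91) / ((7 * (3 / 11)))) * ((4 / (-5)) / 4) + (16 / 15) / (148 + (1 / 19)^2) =218318049417673 / 453336516360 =481.58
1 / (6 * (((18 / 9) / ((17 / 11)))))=17 / 132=0.13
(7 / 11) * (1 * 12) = 84 / 11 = 7.64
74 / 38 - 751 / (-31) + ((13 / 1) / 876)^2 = 11829967957 / 451984464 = 26.17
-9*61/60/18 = -61/120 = -0.51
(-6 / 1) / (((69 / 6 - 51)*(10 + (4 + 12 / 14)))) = 0.01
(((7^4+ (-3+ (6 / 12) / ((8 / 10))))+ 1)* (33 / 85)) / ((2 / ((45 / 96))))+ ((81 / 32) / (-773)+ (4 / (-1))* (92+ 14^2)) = -6281810397 / 6728192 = -933.66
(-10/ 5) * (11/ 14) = -11/ 7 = -1.57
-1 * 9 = -9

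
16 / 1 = 16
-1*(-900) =900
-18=-18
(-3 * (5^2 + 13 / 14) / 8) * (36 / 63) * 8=-2178 / 49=-44.45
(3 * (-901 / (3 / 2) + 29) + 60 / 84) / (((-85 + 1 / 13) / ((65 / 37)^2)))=13731250 / 220409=62.30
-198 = -198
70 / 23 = 3.04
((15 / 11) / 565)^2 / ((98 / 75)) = 675 / 151414802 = 0.00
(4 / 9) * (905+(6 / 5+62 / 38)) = 114992 / 285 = 403.48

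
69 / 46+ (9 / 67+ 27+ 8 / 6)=12047 / 402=29.97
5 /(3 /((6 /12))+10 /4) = 10 /17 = 0.59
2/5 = 0.40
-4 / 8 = -1 / 2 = -0.50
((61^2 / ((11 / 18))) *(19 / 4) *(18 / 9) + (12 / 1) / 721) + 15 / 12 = 1835103427 / 31724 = 57845.90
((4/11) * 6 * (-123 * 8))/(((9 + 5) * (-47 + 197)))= -1968/1925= -1.02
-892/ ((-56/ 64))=7136/ 7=1019.43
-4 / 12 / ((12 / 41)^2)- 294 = -128689 / 432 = -297.89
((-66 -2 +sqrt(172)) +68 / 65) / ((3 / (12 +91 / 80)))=-235.77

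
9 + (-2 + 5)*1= 12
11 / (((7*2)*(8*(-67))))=-11 / 7504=-0.00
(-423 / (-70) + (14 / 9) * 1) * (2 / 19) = 4787 / 5985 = 0.80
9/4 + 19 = 85/4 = 21.25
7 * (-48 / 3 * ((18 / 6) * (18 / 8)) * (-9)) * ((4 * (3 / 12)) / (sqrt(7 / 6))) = 972 * sqrt(42) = 6299.28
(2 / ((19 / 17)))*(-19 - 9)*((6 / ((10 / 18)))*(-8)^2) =-3290112 / 95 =-34632.76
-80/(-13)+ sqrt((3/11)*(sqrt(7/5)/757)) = sqrt(24981)*5^(3/4)*7^(1/4)/41635+ 80/13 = 6.17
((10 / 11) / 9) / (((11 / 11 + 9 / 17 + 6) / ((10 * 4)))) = 425 / 792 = 0.54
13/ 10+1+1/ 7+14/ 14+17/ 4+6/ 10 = 1161/ 140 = 8.29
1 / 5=0.20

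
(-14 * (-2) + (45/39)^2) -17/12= 56611/2028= 27.91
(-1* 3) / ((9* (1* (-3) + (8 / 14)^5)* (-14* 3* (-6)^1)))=0.00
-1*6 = -6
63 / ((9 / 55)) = 385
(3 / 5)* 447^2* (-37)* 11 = -243966789 / 5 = -48793357.80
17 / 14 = 1.21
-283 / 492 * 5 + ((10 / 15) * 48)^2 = 502393 / 492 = 1021.12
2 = 2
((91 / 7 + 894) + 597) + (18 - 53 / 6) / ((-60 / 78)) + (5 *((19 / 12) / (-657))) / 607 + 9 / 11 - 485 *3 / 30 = 38017707547 / 26320734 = 1444.40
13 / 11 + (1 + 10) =134 / 11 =12.18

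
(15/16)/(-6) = -5/32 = -0.16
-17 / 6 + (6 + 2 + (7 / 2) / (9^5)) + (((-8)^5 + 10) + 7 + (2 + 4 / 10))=-9667334957 / 295245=-32743.43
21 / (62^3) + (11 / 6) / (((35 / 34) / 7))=44567651 / 3574920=12.47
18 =18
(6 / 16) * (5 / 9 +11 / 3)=1.58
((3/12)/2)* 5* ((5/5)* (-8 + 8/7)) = -30/7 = -4.29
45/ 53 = 0.85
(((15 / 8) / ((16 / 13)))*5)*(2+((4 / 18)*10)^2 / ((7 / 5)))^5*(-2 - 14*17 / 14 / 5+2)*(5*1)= -52200812728205153675 / 78136513903476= -668071.94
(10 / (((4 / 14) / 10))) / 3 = 350 / 3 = 116.67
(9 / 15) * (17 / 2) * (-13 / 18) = -221 / 60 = -3.68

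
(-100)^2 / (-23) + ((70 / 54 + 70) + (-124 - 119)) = -376628 / 621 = -606.49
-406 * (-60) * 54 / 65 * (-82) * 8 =-172585728 / 13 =-13275825.23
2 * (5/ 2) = 5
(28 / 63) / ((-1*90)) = -2 / 405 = -0.00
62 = 62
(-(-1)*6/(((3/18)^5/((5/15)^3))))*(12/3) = 6912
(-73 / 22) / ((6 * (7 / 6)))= -73 / 154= -0.47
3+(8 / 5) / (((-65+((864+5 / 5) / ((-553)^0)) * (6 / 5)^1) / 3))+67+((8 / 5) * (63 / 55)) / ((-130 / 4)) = 1216571266 / 17392375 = 69.95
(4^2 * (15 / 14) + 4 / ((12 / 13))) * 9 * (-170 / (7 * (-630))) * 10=74.51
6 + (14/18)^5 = 371101/59049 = 6.28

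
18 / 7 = 2.57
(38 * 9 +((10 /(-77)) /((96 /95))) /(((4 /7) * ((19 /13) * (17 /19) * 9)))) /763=110506337 /246552768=0.45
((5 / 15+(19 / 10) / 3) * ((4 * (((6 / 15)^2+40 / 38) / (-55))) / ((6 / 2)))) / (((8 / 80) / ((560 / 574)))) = -59392 / 214225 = -0.28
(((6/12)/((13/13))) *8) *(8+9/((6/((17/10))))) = 211/5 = 42.20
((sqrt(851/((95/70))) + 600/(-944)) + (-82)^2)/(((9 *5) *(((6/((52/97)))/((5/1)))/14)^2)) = 662480 *sqrt(226366)/14480451 + 262791572680/44965611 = 5866.05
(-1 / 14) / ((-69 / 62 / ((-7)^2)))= 217 / 69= 3.14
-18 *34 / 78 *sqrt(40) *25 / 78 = -850 *sqrt(10) / 169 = -15.90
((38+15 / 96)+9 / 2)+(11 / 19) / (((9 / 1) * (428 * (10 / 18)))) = 13875313 / 325280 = 42.66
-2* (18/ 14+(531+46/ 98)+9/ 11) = -575192/ 539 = -1067.15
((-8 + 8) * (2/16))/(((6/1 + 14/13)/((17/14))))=0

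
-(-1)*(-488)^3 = -116214272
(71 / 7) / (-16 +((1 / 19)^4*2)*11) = -9252791 / 14595798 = -0.63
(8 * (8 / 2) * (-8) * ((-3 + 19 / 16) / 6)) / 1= 232 / 3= 77.33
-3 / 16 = -0.19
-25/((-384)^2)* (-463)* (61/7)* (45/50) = 0.62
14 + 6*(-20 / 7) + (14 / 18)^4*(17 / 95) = -13426771 / 4363065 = -3.08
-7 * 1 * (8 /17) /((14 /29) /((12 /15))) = -464 /85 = -5.46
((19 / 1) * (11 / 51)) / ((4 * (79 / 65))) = 13585 / 16116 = 0.84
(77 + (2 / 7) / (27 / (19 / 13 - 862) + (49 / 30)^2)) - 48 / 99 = 52203471725 / 681298233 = 76.62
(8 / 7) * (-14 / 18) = -8 / 9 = -0.89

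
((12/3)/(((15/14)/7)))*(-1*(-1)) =392/15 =26.13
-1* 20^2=-400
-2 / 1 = -2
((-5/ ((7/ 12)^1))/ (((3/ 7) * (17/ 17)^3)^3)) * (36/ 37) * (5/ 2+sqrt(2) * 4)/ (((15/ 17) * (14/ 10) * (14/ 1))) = -2720 * sqrt(2)/ 111 -1700/ 111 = -49.97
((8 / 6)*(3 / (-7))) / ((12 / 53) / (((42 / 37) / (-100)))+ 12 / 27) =477 / 16279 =0.03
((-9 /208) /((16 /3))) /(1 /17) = -459 /3328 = -0.14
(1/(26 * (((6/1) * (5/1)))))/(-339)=-1/264420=-0.00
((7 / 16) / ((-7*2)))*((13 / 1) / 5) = -13 / 160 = -0.08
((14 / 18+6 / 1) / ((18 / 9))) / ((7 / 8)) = 244 / 63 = 3.87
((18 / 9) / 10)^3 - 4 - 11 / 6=-4369 / 750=-5.83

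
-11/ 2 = -5.50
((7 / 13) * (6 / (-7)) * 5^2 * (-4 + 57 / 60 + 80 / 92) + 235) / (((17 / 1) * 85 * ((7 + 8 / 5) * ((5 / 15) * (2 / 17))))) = 466725 / 874276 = 0.53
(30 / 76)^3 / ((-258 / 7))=-7875 / 4718992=-0.00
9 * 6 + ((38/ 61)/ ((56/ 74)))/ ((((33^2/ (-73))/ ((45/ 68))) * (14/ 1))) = 5311937677/ 98373968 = 54.00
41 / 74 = 0.55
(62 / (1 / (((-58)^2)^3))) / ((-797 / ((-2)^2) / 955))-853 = -9016189142800801 / 797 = -11312658899373.65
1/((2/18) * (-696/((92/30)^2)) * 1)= -529/4350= -0.12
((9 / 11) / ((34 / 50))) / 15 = 15 / 187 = 0.08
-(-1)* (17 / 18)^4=83521 / 104976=0.80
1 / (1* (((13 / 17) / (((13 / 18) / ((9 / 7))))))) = 119 / 162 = 0.73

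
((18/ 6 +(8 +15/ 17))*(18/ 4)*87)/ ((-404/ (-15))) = 11745/ 68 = 172.72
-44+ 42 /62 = -1343 /31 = -43.32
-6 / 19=-0.32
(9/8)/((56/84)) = 27/16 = 1.69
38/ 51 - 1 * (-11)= 599/ 51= 11.75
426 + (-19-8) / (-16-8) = 3417 / 8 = 427.12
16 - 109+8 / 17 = -1573 / 17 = -92.53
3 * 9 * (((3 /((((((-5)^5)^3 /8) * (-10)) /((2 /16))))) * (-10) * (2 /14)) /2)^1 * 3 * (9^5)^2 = -847288609443 /427246093750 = -1.98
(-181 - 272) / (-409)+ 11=4952 / 409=12.11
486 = 486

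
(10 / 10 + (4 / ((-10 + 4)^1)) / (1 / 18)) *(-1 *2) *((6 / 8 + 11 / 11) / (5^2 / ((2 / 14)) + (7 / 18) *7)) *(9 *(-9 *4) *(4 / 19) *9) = -1154736 / 8683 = -132.99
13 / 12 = 1.08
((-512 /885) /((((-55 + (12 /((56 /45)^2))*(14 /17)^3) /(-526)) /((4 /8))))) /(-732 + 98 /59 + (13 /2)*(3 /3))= 2646259712 /637913396475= 0.00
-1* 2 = -2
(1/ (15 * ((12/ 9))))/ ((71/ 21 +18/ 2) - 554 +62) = -0.00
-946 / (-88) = 43 / 4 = 10.75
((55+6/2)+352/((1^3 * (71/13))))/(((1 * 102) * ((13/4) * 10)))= 2898/78455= 0.04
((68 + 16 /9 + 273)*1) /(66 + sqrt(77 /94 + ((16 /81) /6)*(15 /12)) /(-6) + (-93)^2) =18510*sqrt(5541582) /62455603712549 + 2456499490200 /62455603712549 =0.04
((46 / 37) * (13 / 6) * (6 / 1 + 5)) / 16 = 3289 / 1776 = 1.85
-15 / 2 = -7.50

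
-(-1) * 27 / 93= 9 / 31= 0.29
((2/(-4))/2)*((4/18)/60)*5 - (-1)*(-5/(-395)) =137/17064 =0.01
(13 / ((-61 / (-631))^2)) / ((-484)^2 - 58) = 5176093 / 871450758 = 0.01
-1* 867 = -867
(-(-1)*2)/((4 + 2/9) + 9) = 18/119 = 0.15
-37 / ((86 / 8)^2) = -592 / 1849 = -0.32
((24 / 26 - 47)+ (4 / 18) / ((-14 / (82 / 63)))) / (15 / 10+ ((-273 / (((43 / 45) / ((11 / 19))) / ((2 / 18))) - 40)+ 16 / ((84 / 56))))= 3886464098 / 3896072271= 1.00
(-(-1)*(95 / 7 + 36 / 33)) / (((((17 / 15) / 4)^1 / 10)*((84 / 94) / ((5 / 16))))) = 6632875 / 36652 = 180.97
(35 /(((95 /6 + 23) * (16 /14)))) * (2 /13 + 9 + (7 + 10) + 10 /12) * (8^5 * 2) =4224819200 /3029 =1394790.10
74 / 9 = 8.22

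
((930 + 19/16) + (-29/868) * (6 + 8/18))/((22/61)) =1774552159/687456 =2581.33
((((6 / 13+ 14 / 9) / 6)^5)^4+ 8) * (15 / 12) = 8056424274299636714811694463505401014516716464446730 / 805642427395722378225911993317200201318919182032001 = 10.00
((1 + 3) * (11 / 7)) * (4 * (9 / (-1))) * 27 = -6109.71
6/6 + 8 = 9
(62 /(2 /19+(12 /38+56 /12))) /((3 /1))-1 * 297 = -42476 /145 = -292.94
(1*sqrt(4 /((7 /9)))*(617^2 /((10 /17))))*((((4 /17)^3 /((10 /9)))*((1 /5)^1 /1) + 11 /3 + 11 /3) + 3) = 1449830834471*sqrt(7) /252875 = 15169122.42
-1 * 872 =-872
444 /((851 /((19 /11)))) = 228 /253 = 0.90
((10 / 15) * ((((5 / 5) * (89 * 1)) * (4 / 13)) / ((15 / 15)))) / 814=356 / 15873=0.02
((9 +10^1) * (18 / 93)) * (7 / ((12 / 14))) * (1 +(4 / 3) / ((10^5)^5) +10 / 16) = 11346562500000000000000000931 / 232500000000000000000000000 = 48.80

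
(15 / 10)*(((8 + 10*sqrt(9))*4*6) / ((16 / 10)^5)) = 534375 / 4096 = 130.46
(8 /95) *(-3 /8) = -3 /95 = -0.03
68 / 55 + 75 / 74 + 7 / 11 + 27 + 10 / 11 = 125337 / 4070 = 30.80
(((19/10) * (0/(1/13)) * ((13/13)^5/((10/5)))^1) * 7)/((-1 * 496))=0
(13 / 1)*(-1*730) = -9490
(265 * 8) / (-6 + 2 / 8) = -8480 / 23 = -368.70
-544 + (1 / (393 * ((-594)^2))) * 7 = -75433514105 / 138664548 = -544.00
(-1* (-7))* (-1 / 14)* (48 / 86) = -12 / 43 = -0.28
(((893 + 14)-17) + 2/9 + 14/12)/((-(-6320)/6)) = 3209/3792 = 0.85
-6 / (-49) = 6 / 49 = 0.12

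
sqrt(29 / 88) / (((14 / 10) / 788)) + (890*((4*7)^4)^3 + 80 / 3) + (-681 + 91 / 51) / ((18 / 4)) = 985*sqrt(638) / 77 + 94863483471594164003120 / 459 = 206674255929399050438.84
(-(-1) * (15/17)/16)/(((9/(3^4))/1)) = 135/272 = 0.50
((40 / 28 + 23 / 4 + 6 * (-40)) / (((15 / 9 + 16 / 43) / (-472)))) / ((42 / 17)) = 21817.18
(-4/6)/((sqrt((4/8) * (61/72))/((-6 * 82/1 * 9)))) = 35424 * sqrt(61)/61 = 4535.58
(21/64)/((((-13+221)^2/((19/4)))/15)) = 5985/11075584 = 0.00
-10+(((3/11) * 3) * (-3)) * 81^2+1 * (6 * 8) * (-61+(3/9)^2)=-628219/33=-19036.94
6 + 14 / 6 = 25 / 3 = 8.33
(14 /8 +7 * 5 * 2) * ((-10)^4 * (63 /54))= 837083.33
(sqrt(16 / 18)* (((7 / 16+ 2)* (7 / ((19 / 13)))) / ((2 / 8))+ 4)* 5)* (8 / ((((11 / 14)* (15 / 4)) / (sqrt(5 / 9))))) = 483.66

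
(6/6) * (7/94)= 7/94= 0.07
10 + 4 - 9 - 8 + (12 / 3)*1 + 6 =7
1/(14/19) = 19/14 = 1.36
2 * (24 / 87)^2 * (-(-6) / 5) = 0.18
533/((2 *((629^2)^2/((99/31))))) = 52767/9704971654622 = 0.00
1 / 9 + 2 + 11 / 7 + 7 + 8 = 1177 / 63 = 18.68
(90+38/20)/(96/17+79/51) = 46869/3670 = 12.77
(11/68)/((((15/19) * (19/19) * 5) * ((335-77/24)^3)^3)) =46011481325568/54711594457555887670581214516969692275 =0.00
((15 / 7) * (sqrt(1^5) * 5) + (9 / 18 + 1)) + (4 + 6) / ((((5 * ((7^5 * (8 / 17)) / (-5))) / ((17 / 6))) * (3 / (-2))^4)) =99762973 / 8168202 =12.21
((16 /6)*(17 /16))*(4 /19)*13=442 /57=7.75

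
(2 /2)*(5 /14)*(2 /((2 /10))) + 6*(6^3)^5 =19747769352217 /7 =2821109907459.57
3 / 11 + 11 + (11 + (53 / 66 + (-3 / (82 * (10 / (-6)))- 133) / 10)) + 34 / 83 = 114405631 / 11229900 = 10.19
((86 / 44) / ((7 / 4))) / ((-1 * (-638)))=43 / 24563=0.00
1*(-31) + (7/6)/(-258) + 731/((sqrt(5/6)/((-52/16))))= -9503*sqrt(30)/20-47995/1548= -2633.51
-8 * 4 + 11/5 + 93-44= 96/5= 19.20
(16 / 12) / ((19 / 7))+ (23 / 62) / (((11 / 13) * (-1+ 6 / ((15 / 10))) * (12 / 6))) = 43873 / 77748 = 0.56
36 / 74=18 / 37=0.49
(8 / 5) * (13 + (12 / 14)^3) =7480 / 343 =21.81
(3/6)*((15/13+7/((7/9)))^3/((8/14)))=2012472/2197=916.01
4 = 4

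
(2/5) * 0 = 0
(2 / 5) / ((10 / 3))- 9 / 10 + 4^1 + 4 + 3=10.22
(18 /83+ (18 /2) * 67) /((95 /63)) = 3154221 /7885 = 400.03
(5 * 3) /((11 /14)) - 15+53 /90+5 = 9583 /990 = 9.68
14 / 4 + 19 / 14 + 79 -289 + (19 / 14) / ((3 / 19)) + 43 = -6449 / 42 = -153.55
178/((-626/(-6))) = 534/313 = 1.71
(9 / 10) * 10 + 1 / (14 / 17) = 143 / 14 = 10.21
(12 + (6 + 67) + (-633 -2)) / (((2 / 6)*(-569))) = 2.90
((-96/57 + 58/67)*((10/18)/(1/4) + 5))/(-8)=33865/45828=0.74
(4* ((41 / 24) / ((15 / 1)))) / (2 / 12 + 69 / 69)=0.39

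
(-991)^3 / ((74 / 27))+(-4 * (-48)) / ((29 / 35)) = -762048200913 / 2146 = -355101677.97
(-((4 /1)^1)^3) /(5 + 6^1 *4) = -64 /29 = -2.21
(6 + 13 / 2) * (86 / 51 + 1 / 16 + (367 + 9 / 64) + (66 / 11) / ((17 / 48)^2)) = 578078575 / 110976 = 5209.04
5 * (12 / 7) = 60 / 7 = 8.57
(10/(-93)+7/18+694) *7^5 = 6511183063/558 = 11668786.85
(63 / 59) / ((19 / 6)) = 0.34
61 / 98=0.62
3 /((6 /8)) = 4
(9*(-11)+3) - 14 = -110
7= 7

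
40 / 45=8 / 9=0.89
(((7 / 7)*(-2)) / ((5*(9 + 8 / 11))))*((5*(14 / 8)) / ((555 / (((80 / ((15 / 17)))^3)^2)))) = -15591006539874304 / 43291665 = -360138759.73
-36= -36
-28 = -28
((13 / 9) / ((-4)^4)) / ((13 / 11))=11 / 2304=0.00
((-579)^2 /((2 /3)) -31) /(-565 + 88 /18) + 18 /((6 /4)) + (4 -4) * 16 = -8929965 /10082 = -885.73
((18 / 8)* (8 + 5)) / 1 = 117 / 4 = 29.25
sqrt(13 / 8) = sqrt(26) / 4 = 1.27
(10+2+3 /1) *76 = 1140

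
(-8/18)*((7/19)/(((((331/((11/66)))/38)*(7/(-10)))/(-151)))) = -6040/8937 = -0.68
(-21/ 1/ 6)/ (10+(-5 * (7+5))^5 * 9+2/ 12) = 21/ 41990399939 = 0.00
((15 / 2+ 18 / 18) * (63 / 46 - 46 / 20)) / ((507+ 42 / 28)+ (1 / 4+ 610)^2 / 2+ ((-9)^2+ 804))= -29104 / 690353395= -0.00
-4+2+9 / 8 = -7 / 8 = -0.88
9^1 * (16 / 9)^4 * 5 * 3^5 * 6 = 655360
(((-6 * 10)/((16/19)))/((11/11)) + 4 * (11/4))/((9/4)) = -241/9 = -26.78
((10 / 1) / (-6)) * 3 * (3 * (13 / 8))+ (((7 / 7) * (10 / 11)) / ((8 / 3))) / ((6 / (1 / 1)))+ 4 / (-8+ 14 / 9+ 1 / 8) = -249761 / 10010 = -24.95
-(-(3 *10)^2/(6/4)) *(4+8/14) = 19200/7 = 2742.86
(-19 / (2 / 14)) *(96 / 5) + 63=-12453 / 5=-2490.60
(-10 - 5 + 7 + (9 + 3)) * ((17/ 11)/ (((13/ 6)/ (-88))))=-3264/ 13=-251.08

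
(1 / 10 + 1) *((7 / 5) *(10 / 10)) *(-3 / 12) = -77 / 200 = -0.38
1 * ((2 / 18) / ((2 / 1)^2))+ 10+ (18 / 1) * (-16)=-10007 / 36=-277.97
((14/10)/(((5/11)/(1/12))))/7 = 11/300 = 0.04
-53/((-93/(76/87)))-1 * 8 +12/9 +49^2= 2394.83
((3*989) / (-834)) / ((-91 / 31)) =30659 / 25298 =1.21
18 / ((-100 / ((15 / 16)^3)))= -1215 / 8192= -0.15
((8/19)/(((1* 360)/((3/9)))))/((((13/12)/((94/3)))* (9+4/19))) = 376/307125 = 0.00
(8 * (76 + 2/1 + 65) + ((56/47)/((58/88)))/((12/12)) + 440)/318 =1080728/216717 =4.99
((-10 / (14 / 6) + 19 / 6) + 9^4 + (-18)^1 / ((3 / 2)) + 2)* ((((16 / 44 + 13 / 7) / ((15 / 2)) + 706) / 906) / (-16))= -3740246639 / 11720016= -319.13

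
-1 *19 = -19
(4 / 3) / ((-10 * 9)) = -2 / 135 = -0.01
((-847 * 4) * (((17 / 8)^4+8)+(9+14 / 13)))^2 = 3010010040807678601 / 177209344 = 16985616970.67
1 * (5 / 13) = 5 / 13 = 0.38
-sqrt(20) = -4.47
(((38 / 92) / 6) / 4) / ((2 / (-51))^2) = 16473 / 1472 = 11.19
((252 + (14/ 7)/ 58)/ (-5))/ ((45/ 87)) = -97.45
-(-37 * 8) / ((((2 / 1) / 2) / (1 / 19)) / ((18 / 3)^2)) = 10656 / 19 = 560.84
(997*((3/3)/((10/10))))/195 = 997/195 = 5.11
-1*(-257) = 257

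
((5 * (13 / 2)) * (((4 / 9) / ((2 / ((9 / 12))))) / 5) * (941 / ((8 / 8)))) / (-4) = -12233 / 48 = -254.85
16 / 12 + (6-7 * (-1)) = 43 / 3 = 14.33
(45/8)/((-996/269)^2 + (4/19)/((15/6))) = 309343275/758563264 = 0.41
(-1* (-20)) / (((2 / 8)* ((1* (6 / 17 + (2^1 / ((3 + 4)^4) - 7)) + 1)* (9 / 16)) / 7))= -182860160 / 1037079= -176.32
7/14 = 1/2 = 0.50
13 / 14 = 0.93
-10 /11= -0.91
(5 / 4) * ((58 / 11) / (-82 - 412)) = -145 / 10868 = -0.01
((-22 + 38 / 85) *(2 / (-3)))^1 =3664 / 255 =14.37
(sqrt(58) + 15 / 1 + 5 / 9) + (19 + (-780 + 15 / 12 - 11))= -27187 / 36 + sqrt(58)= -747.58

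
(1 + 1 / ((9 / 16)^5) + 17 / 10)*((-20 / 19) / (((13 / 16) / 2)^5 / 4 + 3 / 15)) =-16213612943114240 / 152665855426683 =-106.20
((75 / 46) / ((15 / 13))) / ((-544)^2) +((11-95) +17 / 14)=-7888765497 / 95291392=-82.79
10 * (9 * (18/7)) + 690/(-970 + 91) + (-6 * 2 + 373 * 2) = 1978484/2051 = 964.64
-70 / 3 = -23.33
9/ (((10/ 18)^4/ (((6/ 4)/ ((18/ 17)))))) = 334611/ 2500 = 133.84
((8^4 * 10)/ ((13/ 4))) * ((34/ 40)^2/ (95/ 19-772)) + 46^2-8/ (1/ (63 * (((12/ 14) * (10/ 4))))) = 51057908/ 49855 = 1024.13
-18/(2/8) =-72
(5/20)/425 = 0.00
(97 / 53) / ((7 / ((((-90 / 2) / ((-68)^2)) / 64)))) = -4365 / 109792256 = -0.00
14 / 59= 0.24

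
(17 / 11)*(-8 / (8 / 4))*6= -408 / 11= -37.09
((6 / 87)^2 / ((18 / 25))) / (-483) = -50 / 3655827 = -0.00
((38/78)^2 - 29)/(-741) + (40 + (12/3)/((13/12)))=49287644/1127061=43.73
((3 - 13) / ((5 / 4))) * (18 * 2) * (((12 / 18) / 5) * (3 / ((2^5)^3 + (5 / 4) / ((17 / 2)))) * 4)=-78336 / 5570585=-0.01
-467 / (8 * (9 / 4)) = -467 / 18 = -25.94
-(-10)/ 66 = 5/ 33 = 0.15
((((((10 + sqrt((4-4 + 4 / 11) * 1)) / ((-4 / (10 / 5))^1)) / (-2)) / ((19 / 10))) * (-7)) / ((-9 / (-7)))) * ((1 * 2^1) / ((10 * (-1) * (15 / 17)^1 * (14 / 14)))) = 833 * sqrt(11) / 28215 + 833 / 513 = 1.72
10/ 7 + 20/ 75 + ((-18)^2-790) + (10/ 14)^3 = -2386973/ 5145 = -463.94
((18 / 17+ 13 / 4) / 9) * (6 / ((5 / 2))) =1.15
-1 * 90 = -90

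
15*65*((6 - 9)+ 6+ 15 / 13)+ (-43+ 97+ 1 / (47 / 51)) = 4105.09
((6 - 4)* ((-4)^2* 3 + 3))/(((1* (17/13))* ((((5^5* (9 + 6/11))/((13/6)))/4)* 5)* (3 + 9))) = 1859/4921875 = 0.00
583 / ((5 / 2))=1166 / 5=233.20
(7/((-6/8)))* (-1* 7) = 196/3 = 65.33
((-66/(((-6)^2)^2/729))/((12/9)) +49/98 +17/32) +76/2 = 179/16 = 11.19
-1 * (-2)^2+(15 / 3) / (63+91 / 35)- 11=-4895 / 328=-14.92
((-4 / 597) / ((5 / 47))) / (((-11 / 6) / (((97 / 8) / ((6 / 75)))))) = 22795 / 4378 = 5.21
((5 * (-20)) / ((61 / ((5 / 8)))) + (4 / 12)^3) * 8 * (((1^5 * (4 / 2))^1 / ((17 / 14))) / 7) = -52048 / 27999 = -1.86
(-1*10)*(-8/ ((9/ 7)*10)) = 56/ 9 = 6.22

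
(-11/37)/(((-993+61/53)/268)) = 39061/486254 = 0.08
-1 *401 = -401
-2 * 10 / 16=-5 / 4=-1.25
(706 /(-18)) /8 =-353 /72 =-4.90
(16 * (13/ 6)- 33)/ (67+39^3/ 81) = 5/ 2398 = 0.00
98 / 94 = 49 / 47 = 1.04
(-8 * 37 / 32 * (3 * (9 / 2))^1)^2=998001 / 64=15593.77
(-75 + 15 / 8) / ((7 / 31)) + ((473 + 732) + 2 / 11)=542907 / 616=881.34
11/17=0.65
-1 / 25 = -0.04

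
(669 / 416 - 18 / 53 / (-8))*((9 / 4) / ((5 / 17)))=5568129 / 440960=12.63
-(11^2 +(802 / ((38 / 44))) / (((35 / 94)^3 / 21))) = -43978553663 / 116375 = -377903.79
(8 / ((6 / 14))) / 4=14 / 3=4.67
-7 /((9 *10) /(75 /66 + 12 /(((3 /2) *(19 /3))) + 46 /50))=-80941 /313500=-0.26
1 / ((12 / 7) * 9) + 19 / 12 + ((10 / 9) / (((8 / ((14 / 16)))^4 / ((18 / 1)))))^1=1.65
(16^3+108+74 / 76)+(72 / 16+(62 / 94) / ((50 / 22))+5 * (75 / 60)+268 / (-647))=243565124127 / 57777100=4215.60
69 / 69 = 1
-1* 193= -193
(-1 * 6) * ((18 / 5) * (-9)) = 972 / 5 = 194.40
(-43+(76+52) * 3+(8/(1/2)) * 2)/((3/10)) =1243.33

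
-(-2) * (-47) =-94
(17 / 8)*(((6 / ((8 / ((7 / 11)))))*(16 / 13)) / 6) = 119 / 572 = 0.21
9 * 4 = 36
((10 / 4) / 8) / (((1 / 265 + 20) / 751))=995075 / 84816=11.73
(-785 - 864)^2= 2719201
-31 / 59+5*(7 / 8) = 1817 / 472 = 3.85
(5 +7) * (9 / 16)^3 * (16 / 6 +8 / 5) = 729 / 80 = 9.11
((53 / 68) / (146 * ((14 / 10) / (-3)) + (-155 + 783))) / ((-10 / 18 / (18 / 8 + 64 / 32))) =-0.01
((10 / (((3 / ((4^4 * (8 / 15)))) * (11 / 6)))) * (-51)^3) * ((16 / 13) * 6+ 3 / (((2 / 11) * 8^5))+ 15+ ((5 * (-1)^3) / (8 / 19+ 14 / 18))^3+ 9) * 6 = 320635120525513641 / 39422812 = 8133238200.40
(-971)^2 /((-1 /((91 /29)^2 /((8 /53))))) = -61505100.33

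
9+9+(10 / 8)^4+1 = 5489 / 256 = 21.44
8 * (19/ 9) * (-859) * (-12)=522272/ 3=174090.67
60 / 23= 2.61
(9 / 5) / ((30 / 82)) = 123 / 25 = 4.92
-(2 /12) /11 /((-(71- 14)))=1 /3762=0.00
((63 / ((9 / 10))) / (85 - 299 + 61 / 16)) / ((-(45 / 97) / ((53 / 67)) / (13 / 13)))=1151584 / 2027889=0.57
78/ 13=6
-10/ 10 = -1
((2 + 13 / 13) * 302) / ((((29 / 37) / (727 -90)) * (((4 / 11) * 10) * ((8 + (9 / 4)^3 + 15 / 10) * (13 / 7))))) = 144546864 / 27695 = 5219.24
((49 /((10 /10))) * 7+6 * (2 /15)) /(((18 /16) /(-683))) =-1043624 /5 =-208724.80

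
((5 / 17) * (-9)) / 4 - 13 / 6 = -577 / 204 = -2.83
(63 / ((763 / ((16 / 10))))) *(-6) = -0.79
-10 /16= -5 /8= -0.62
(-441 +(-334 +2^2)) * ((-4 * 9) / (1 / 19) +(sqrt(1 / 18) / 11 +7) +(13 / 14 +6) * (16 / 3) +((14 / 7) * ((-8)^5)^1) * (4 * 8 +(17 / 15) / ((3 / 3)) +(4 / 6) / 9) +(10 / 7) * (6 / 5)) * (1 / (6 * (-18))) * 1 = -75528204191 / 4860 +257 * sqrt(2) / 2376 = -15540782.60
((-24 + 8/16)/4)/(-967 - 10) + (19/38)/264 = 4079/515856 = 0.01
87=87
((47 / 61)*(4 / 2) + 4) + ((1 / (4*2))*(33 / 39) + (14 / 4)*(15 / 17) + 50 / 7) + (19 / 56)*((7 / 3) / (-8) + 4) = 44354077 / 2588352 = 17.14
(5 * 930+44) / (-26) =-2347 / 13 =-180.54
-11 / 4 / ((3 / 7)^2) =-539 / 36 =-14.97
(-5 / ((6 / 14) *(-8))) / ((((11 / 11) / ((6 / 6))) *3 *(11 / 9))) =35 / 88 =0.40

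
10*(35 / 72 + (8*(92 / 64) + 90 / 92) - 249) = -1954375 / 828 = -2360.36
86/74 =43/37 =1.16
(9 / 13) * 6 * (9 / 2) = 243 / 13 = 18.69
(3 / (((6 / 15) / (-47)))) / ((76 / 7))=-32.47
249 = 249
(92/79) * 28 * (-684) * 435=-766463040/79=-9702063.80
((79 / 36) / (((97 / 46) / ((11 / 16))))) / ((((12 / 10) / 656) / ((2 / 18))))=4097335 / 94284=43.46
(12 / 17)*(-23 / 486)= -0.03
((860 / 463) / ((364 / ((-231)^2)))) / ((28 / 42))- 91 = 3821377 / 12038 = 317.44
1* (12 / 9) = 1.33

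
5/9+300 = 300.56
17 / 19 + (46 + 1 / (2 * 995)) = 1773109 / 37810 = 46.90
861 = 861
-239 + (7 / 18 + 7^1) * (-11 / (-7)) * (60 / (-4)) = -2479 / 6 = -413.17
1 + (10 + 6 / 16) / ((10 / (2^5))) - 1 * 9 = 126 / 5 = 25.20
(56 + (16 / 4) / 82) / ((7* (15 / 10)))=5.34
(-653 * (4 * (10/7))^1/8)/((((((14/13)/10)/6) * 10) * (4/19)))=-2419365/196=-12343.70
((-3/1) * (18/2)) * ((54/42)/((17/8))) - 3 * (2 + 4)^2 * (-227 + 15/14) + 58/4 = 5806831/238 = 24398.45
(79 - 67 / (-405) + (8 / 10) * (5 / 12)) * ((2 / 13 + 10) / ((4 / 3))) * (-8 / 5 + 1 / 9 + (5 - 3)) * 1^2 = 8145841 / 26325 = 309.43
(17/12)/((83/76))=323/249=1.30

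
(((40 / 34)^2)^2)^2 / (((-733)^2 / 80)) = 2048000000000 / 3747997739717449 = 0.00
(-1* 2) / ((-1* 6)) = 1 / 3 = 0.33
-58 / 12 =-4.83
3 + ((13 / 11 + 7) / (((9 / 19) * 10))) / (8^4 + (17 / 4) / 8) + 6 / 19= 90856229 / 27397601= 3.32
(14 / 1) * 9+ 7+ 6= 139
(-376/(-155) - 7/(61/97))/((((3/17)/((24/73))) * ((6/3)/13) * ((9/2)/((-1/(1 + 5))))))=72761156/18635805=3.90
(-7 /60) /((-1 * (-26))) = -7 /1560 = -0.00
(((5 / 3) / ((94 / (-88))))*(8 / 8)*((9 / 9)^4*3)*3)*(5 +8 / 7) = -28380 / 329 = -86.26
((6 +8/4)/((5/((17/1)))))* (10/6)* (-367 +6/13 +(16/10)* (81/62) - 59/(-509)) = -16939791984/1025635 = -16516.39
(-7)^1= -7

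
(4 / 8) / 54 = 1 / 108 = 0.01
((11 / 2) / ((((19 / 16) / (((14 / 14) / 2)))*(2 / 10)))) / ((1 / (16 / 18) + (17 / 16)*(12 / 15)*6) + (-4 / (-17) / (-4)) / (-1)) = 149600 / 81187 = 1.84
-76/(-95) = 4/5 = 0.80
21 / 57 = 7 / 19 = 0.37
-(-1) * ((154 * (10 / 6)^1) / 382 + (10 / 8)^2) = 20485 / 9168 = 2.23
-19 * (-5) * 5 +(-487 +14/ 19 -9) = -385/ 19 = -20.26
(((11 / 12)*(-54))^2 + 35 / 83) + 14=818271 / 332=2464.67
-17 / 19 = -0.89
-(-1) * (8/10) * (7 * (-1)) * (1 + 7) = -224/5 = -44.80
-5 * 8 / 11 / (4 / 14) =-140 / 11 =-12.73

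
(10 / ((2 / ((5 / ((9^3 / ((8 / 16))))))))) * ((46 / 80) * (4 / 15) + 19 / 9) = 1019 / 26244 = 0.04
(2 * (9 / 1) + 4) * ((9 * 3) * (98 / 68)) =14553 / 17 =856.06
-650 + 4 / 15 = -9746 / 15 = -649.73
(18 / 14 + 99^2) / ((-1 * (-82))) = 34308 / 287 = 119.54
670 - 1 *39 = 631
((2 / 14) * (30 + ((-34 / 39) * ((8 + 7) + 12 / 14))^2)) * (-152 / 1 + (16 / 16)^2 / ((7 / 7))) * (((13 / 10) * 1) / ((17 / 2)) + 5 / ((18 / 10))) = -13978.39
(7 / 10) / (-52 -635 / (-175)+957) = 49 / 63604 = 0.00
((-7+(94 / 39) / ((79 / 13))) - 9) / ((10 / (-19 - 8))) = 16641 / 395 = 42.13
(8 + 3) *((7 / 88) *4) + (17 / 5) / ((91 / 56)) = 727 / 130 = 5.59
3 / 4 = 0.75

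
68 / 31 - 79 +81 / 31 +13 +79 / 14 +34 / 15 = -53.28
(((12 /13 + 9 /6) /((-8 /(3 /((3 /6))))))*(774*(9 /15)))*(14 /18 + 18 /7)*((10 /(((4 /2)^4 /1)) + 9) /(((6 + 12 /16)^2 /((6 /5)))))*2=-1433.07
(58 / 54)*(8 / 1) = 8.59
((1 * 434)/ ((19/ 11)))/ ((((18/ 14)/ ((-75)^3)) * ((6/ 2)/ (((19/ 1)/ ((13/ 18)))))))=-9398812500/ 13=-722985576.92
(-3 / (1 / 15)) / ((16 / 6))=-135 / 8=-16.88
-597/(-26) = 597/26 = 22.96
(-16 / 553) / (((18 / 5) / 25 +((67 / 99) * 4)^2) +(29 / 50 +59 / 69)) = -901692000 / 277593730589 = -0.00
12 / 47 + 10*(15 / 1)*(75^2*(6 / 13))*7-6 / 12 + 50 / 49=163225171449 / 59878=2725962.31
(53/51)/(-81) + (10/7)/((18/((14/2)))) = 2242/4131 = 0.54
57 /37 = 1.54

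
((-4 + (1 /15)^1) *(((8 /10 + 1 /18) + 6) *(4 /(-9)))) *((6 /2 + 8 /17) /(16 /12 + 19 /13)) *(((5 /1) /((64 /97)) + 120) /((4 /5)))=45595157933 /19211904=2373.28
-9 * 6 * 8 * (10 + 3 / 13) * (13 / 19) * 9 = -27216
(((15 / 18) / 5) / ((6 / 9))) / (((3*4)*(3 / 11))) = 11 / 144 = 0.08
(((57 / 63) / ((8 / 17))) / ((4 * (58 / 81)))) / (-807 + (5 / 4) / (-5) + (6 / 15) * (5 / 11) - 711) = -31977 / 72316720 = -0.00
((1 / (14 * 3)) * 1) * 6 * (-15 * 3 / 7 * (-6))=270 / 49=5.51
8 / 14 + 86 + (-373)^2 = 974509 / 7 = 139215.57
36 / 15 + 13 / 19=293 / 95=3.08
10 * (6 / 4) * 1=15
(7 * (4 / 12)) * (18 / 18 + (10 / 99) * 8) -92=-26071 / 297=-87.78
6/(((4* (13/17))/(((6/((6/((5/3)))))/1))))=85/26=3.27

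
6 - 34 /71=392 /71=5.52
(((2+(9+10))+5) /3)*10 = 260 /3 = 86.67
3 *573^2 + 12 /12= 984988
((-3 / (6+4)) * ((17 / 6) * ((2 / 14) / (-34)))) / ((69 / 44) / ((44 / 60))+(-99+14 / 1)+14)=-121 / 2333030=-0.00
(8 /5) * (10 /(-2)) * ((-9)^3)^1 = 5832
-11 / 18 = -0.61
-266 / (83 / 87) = -23142 / 83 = -278.82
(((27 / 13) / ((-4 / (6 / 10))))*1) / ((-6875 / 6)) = 243 / 893750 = 0.00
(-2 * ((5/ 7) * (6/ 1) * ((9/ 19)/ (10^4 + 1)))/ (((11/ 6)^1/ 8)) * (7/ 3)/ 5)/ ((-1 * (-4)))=-0.00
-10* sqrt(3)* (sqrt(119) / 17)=-10* sqrt(357) / 17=-11.11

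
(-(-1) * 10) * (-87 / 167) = -870 / 167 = -5.21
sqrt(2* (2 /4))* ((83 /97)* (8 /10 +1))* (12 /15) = 2988 /2425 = 1.23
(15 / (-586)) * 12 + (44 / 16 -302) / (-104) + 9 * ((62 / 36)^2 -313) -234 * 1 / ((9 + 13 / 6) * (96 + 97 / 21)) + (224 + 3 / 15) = -2563.74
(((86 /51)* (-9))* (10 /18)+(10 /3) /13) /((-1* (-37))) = -5420 /24531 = -0.22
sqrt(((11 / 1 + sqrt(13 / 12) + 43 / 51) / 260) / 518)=sqrt(14595945 * sqrt(39) + 1037170680) / 3434340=0.01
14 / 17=0.82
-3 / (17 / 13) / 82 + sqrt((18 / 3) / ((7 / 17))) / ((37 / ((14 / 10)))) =0.12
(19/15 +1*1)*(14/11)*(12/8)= 238/55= 4.33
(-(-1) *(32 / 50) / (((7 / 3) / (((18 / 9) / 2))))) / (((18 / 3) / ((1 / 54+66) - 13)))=2.42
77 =77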